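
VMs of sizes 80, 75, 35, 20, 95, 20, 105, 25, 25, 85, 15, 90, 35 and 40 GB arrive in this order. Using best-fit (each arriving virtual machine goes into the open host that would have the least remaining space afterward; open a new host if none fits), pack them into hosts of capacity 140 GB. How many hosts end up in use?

  80 → host 1 (new)  [load 80/140]
  75 → host 2 (new)  [load 75/140]
  35 → host 1  [load 115/140]
  20 → host 1  [load 135/140]
  95 → host 3 (new)  [load 95/140]
  20 → host 3  [load 115/140]
  105 → host 4 (new)  [load 105/140]
  25 → host 3  [load 140/140]
  25 → host 4  [load 130/140]
  85 → host 5 (new)  [load 85/140]
  15 → host 5  [load 100/140]
  90 → host 6 (new)  [load 90/140]
  35 → host 5  [load 135/140]
  40 → host 6  [load 130/140]
6 hosts opened.

6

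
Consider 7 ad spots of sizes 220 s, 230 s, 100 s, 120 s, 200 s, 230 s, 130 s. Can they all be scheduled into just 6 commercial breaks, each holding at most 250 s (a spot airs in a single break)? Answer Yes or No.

A valid assignment using 6 commercial breaks:
  break 1: 230 = 230
  break 2: 230 = 230
  break 3: 220 = 220
  break 4: 200 = 200
  break 5: 130 + 120 = 250
  break 6: 100 = 100
Every load is within 250 s, so 6 commercial breaks suffice.

Yes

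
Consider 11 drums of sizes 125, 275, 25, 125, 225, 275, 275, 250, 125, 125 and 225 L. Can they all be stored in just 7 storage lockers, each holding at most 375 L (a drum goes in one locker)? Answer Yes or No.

A valid assignment using 7 storage lockers:
  locker 1: 275 + 25 = 300
  locker 2: 275 = 275
  locker 3: 275 = 275
  locker 4: 250 + 125 = 375
  locker 5: 225 + 125 = 350
  locker 6: 225 + 125 = 350
  locker 7: 125 = 125
Every load is within 375 L, so 7 storage lockers suffice.

Yes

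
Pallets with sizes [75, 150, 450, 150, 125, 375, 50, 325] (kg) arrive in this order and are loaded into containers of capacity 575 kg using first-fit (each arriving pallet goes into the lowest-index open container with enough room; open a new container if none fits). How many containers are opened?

4

  75 → container 1 (new)  [load 75/575]
  150 → container 1  [load 225/575]
  450 → container 2 (new)  [load 450/575]
  150 → container 1  [load 375/575]
  125 → container 1  [load 500/575]
  375 → container 3 (new)  [load 375/575]
  50 → container 1  [load 550/575]
  325 → container 4 (new)  [load 325/575]
4 containers opened.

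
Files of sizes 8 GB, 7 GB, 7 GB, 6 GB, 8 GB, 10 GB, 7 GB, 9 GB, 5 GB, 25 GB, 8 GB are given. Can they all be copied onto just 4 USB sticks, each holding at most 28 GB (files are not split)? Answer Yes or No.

Yes

A valid assignment using 4 USB sticks:
  USB stick 1: 25 = 25
  USB stick 2: 10 + 9 + 8 = 27
  USB stick 3: 8 + 8 + 7 + 5 = 28
  USB stick 4: 7 + 7 + 6 = 20
Every load is within 28 GB, so 4 USB sticks suffice.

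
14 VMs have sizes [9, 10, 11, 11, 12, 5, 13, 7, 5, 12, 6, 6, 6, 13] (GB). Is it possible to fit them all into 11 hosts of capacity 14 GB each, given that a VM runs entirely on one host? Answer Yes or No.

A valid assignment using 11 hosts:
  host 1: 13 = 13
  host 2: 13 = 13
  host 3: 12 = 12
  host 4: 12 = 12
  host 5: 11 = 11
  host 6: 11 = 11
  host 7: 10 = 10
  host 8: 9 + 5 = 14
  host 9: 7 + 6 = 13
  host 10: 6 + 6 = 12
  host 11: 5 = 5
Every load is within 14 GB, so 11 hosts suffice.

Yes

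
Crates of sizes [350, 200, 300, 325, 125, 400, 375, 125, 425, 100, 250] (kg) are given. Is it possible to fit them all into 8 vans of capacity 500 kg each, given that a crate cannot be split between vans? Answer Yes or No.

Yes

A valid assignment using 7 vans:
  van 1: 425 = 425
  van 2: 400 + 100 = 500
  van 3: 375 + 125 = 500
  van 4: 350 + 125 = 475
  van 5: 325 = 325
  van 6: 300 + 200 = 500
  van 7: 250 = 250
That uses only 7 ≤ 8, so 8 vans are enough.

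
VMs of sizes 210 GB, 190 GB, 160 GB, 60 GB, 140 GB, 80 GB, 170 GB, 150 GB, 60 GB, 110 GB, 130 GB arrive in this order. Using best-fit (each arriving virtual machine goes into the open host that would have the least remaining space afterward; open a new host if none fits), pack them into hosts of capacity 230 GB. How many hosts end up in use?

8

  210 → host 1 (new)  [load 210/230]
  190 → host 2 (new)  [load 190/230]
  160 → host 3 (new)  [load 160/230]
  60 → host 3  [load 220/230]
  140 → host 4 (new)  [load 140/230]
  80 → host 4  [load 220/230]
  170 → host 5 (new)  [load 170/230]
  150 → host 6 (new)  [load 150/230]
  60 → host 5  [load 230/230]
  110 → host 7 (new)  [load 110/230]
  130 → host 8 (new)  [load 130/230]
8 hosts opened.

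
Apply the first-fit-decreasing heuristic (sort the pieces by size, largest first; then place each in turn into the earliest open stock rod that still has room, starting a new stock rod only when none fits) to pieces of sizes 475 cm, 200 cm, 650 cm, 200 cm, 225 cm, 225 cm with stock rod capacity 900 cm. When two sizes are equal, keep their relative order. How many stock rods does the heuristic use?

Sorted descending: 650, 475, 225, 225, 200, 200.
  650 → stock rod 1 (new)  [load 650/900]
  475 → stock rod 2 (new)  [load 475/900]
  225 → stock rod 1  [load 875/900]
  225 → stock rod 2  [load 700/900]
  200 → stock rod 2  [load 900/900]
  200 → stock rod 3 (new)  [load 200/900]
3 stock rods opened.

3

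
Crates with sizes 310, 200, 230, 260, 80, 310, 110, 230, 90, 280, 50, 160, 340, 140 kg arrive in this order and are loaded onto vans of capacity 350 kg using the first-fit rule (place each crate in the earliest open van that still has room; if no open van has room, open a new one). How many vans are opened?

  310 → van 1 (new)  [load 310/350]
  200 → van 2 (new)  [load 200/350]
  230 → van 3 (new)  [load 230/350]
  260 → van 4 (new)  [load 260/350]
  80 → van 2  [load 280/350]
  310 → van 5 (new)  [load 310/350]
  110 → van 3  [load 340/350]
  230 → van 6 (new)  [load 230/350]
  90 → van 4  [load 350/350]
  280 → van 7 (new)  [load 280/350]
  50 → van 2  [load 330/350]
  160 → van 8 (new)  [load 160/350]
  340 → van 9 (new)  [load 340/350]
  140 → van 8  [load 300/350]
9 vans opened.

9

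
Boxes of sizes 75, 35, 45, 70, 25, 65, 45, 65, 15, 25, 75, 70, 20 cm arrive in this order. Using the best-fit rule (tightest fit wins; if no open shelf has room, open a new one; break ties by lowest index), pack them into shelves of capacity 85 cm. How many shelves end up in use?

  75 → shelf 1 (new)  [load 75/85]
  35 → shelf 2 (new)  [load 35/85]
  45 → shelf 2  [load 80/85]
  70 → shelf 3 (new)  [load 70/85]
  25 → shelf 4 (new)  [load 25/85]
  65 → shelf 5 (new)  [load 65/85]
  45 → shelf 4  [load 70/85]
  65 → shelf 6 (new)  [load 65/85]
  15 → shelf 3  [load 85/85]
  25 → shelf 7 (new)  [load 25/85]
  75 → shelf 8 (new)  [load 75/85]
  70 → shelf 9 (new)  [load 70/85]
  20 → shelf 5  [load 85/85]
9 shelves opened.

9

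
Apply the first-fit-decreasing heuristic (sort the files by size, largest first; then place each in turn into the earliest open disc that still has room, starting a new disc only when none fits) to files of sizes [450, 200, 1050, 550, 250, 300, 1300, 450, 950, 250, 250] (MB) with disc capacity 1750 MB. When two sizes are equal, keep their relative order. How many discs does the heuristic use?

4

Sorted descending: 1300, 1050, 950, 550, 450, 450, 300, 250, 250, 250, 200.
  1300 → disc 1 (new)  [load 1300/1750]
  1050 → disc 2 (new)  [load 1050/1750]
  950 → disc 3 (new)  [load 950/1750]
  550 → disc 2  [load 1600/1750]
  450 → disc 1  [load 1750/1750]
  450 → disc 3  [load 1400/1750]
  300 → disc 3  [load 1700/1750]
  250 → disc 4 (new)  [load 250/1750]
  250 → disc 4  [load 500/1750]
  250 → disc 4  [load 750/1750]
  200 → disc 4  [load 950/1750]
4 discs opened.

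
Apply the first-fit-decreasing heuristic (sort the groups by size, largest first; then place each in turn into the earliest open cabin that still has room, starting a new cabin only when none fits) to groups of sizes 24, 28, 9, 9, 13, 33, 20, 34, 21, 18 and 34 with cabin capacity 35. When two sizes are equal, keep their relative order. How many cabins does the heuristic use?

Sorted descending: 34, 34, 33, 28, 24, 21, 20, 18, 13, 9, 9.
  34 → cabin 1 (new)  [load 34/35]
  34 → cabin 2 (new)  [load 34/35]
  33 → cabin 3 (new)  [load 33/35]
  28 → cabin 4 (new)  [load 28/35]
  24 → cabin 5 (new)  [load 24/35]
  21 → cabin 6 (new)  [load 21/35]
  20 → cabin 7 (new)  [load 20/35]
  18 → cabin 8 (new)  [load 18/35]
  13 → cabin 6  [load 34/35]
  9 → cabin 5  [load 33/35]
  9 → cabin 7  [load 29/35]
8 cabins opened.

8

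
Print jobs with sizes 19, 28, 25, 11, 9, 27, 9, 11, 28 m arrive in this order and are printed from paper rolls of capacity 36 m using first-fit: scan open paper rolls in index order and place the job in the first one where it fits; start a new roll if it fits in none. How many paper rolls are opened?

  19 → roll 1 (new)  [load 19/36]
  28 → roll 2 (new)  [load 28/36]
  25 → roll 3 (new)  [load 25/36]
  11 → roll 1  [load 30/36]
  9 → roll 3  [load 34/36]
  27 → roll 4 (new)  [load 27/36]
  9 → roll 4  [load 36/36]
  11 → roll 5 (new)  [load 11/36]
  28 → roll 6 (new)  [load 28/36]
6 paper rolls opened.

6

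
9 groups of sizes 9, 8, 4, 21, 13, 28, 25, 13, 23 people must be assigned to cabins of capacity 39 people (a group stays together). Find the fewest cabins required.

4

Total = 28 + 25 + 23 + 21 + 13 + 13 + 9 + 8 + 4 = 144 people.
Lower bound: ⌈144/39⌉ = 4 cabins.
A packing using 4 cabins:
  cabin 1: 28 + 9 = 37
  cabin 2: 25 + 13 = 38
  cabin 3: 23 + 13 = 36
  cabin 4: 21 + 8 + 4 = 33
This matches the lower bound, so 4 is optimal.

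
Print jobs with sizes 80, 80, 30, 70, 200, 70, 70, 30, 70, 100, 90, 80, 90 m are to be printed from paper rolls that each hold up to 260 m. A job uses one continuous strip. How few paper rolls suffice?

Total = 200 + 100 + 90 + 90 + 80 + 80 + 80 + 70 + 70 + 70 + 70 + 30 + 30 = 1060 m.
Lower bound: ⌈1060/260⌉ = 5 paper rolls.
A packing using 5 paper rolls:
  roll 1: 200 + 30 + 30 = 260
  roll 2: 100 + 90 + 70 = 260
  roll 3: 90 + 80 + 80 = 250
  roll 4: 80 + 70 + 70 = 220
  roll 5: 70 = 70
This matches the lower bound, so 5 is optimal.

5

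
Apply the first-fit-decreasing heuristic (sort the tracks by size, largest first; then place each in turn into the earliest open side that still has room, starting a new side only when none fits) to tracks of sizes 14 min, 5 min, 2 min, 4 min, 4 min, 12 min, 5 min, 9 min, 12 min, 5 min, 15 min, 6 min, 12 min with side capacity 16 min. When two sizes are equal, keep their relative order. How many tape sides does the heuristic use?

Sorted descending: 15, 14, 12, 12, 12, 9, 6, 5, 5, 5, 4, 4, 2.
  15 → side 1 (new)  [load 15/16]
  14 → side 2 (new)  [load 14/16]
  12 → side 3 (new)  [load 12/16]
  12 → side 4 (new)  [load 12/16]
  12 → side 5 (new)  [load 12/16]
  9 → side 6 (new)  [load 9/16]
  6 → side 6  [load 15/16]
  5 → side 7 (new)  [load 5/16]
  5 → side 7  [load 10/16]
  5 → side 7  [load 15/16]
  4 → side 3  [load 16/16]
  4 → side 4  [load 16/16]
  2 → side 2  [load 16/16]
7 tape sides opened.

7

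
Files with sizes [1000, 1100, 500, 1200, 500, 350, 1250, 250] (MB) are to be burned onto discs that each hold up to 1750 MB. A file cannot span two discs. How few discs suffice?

4

Total = 1250 + 1200 + 1100 + 1000 + 500 + 500 + 350 + 250 = 6150 MB.
Lower bound: ⌈6150/1750⌉ = 4 discs.
A packing using 4 discs:
  disc 1: 1250 + 500 = 1750
  disc 2: 1200 + 500 = 1700
  disc 3: 1100 + 350 + 250 = 1700
  disc 4: 1000 = 1000
This matches the lower bound, so 4 is optimal.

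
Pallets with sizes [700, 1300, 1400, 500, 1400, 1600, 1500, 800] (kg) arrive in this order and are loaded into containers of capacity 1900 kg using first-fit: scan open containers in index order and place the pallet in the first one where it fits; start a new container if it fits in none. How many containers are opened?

  700 → container 1 (new)  [load 700/1900]
  1300 → container 2 (new)  [load 1300/1900]
  1400 → container 3 (new)  [load 1400/1900]
  500 → container 1  [load 1200/1900]
  1400 → container 4 (new)  [load 1400/1900]
  1600 → container 5 (new)  [load 1600/1900]
  1500 → container 6 (new)  [load 1500/1900]
  800 → container 7 (new)  [load 800/1900]
7 containers opened.

7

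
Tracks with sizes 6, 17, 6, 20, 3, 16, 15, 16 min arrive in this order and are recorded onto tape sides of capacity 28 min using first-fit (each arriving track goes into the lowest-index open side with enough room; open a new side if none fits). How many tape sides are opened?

5

  6 → side 1 (new)  [load 6/28]
  17 → side 1  [load 23/28]
  6 → side 2 (new)  [load 6/28]
  20 → side 2  [load 26/28]
  3 → side 1  [load 26/28]
  16 → side 3 (new)  [load 16/28]
  15 → side 4 (new)  [load 15/28]
  16 → side 5 (new)  [load 16/28]
5 tape sides opened.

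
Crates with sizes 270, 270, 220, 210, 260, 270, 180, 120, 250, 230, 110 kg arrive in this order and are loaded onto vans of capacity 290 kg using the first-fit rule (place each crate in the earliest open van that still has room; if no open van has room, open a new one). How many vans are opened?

10

  270 → van 1 (new)  [load 270/290]
  270 → van 2 (new)  [load 270/290]
  220 → van 3 (new)  [load 220/290]
  210 → van 4 (new)  [load 210/290]
  260 → van 5 (new)  [load 260/290]
  270 → van 6 (new)  [load 270/290]
  180 → van 7 (new)  [load 180/290]
  120 → van 8 (new)  [load 120/290]
  250 → van 9 (new)  [load 250/290]
  230 → van 10 (new)  [load 230/290]
  110 → van 7  [load 290/290]
10 vans opened.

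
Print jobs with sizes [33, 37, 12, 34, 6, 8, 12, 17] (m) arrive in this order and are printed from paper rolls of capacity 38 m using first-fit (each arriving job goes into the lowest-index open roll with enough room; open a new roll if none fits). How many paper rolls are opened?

5

  33 → roll 1 (new)  [load 33/38]
  37 → roll 2 (new)  [load 37/38]
  12 → roll 3 (new)  [load 12/38]
  34 → roll 4 (new)  [load 34/38]
  6 → roll 3  [load 18/38]
  8 → roll 3  [load 26/38]
  12 → roll 3  [load 38/38]
  17 → roll 5 (new)  [load 17/38]
5 paper rolls opened.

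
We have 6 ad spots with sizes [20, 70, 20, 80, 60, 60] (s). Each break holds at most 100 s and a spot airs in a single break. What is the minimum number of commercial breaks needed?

4

Total = 80 + 70 + 60 + 60 + 20 + 20 = 310 s.
Lower bound: ⌈310/100⌉ = 4 commercial breaks.
A packing using 4 commercial breaks:
  break 1: 80 + 20 = 100
  break 2: 70 + 20 = 90
  break 3: 60 = 60
  break 4: 60 = 60
This matches the lower bound, so 4 is optimal.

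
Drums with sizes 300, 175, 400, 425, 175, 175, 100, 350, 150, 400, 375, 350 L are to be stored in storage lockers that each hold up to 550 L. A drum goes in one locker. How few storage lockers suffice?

7

Total = 425 + 400 + 400 + 375 + 350 + 350 + 300 + 175 + 175 + 175 + 150 + 100 = 3375 L.
Lower bound: ⌈3375/550⌉ = 7 storage lockers.
A packing using 7 storage lockers:
  locker 1: 425 + 100 = 525
  locker 2: 400 + 150 = 550
  locker 3: 400 = 400
  locker 4: 375 + 175 = 550
  locker 5: 350 + 175 = 525
  locker 6: 350 + 175 = 525
  locker 7: 300 = 300
This matches the lower bound, so 7 is optimal.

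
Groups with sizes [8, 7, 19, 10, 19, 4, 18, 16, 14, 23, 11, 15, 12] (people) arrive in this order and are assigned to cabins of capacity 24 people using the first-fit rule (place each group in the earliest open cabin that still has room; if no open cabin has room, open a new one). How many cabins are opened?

9

  8 → cabin 1 (new)  [load 8/24]
  7 → cabin 1  [load 15/24]
  19 → cabin 2 (new)  [load 19/24]
  10 → cabin 3 (new)  [load 10/24]
  19 → cabin 4 (new)  [load 19/24]
  4 → cabin 1  [load 19/24]
  18 → cabin 5 (new)  [load 18/24]
  16 → cabin 6 (new)  [load 16/24]
  14 → cabin 3  [load 24/24]
  23 → cabin 7 (new)  [load 23/24]
  11 → cabin 8 (new)  [load 11/24]
  15 → cabin 9 (new)  [load 15/24]
  12 → cabin 8  [load 23/24]
9 cabins opened.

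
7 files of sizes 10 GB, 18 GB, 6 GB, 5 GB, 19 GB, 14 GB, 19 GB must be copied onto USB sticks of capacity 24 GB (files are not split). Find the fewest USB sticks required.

Total = 19 + 19 + 18 + 14 + 10 + 6 + 5 = 91 GB.
Lower bound: ⌈91/24⌉ = 4 USB sticks.
A packing using 4 USB sticks:
  USB stick 1: 19 + 5 = 24
  USB stick 2: 19 = 19
  USB stick 3: 18 + 6 = 24
  USB stick 4: 14 + 10 = 24
This matches the lower bound, so 4 is optimal.

4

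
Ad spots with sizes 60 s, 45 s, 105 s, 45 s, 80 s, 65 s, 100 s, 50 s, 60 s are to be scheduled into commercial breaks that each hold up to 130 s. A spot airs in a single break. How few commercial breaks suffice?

6

Total = 105 + 100 + 80 + 65 + 60 + 60 + 50 + 45 + 45 = 610 s.
Lower bound: ⌈610/130⌉ = 5 commercial breaks.
A packing using 6 commercial breaks:
  break 1: 105 = 105
  break 2: 100 = 100
  break 3: 80 + 50 = 130
  break 4: 65 + 60 = 125
  break 5: 60 + 45 = 105
  break 6: 45 = 45
No arrangement into 5 commercial breaks stays within capacity, so 6 is optimal.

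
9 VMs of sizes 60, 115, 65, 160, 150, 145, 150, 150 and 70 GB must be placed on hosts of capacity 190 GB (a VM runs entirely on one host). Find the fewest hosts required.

7

Total = 160 + 150 + 150 + 150 + 145 + 115 + 70 + 65 + 60 = 1065 GB.
Lower bound: ⌈1065/190⌉ = 6 hosts.
A packing using 7 hosts:
  host 1: 160 = 160
  host 2: 150 = 150
  host 3: 150 = 150
  host 4: 150 = 150
  host 5: 145 = 145
  host 6: 115 + 70 = 185
  host 7: 65 + 60 = 125
No arrangement into 6 hosts stays within capacity, so 7 is optimal.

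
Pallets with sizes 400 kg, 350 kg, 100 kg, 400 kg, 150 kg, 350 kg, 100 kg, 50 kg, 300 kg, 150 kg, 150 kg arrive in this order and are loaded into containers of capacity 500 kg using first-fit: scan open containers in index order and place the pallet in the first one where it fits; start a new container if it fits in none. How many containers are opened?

  400 → container 1 (new)  [load 400/500]
  350 → container 2 (new)  [load 350/500]
  100 → container 1  [load 500/500]
  400 → container 3 (new)  [load 400/500]
  150 → container 2  [load 500/500]
  350 → container 4 (new)  [load 350/500]
  100 → container 3  [load 500/500]
  50 → container 4  [load 400/500]
  300 → container 5 (new)  [load 300/500]
  150 → container 5  [load 450/500]
  150 → container 6 (new)  [load 150/500]
6 containers opened.

6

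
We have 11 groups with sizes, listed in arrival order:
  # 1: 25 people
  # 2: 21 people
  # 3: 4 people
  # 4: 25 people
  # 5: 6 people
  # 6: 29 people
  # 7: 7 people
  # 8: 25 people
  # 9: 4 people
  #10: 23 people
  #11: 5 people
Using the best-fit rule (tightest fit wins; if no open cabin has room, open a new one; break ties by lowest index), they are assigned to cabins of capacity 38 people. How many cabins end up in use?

  25 → cabin 1 (new)  [load 25/38]
  21 → cabin 2 (new)  [load 21/38]
  4 → cabin 1  [load 29/38]
  25 → cabin 3 (new)  [load 25/38]
  6 → cabin 1  [load 35/38]
  29 → cabin 4 (new)  [load 29/38]
  7 → cabin 4  [load 36/38]
  25 → cabin 5 (new)  [load 25/38]
  4 → cabin 3  [load 29/38]
  23 → cabin 6 (new)  [load 23/38]
  5 → cabin 3  [load 34/38]
6 cabins opened.

6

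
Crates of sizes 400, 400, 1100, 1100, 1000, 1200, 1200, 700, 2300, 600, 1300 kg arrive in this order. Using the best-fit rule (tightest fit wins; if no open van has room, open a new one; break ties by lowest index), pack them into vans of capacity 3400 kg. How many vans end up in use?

4

  400 → van 1 (new)  [load 400/3400]
  400 → van 1  [load 800/3400]
  1100 → van 1  [load 1900/3400]
  1100 → van 1  [load 3000/3400]
  1000 → van 2 (new)  [load 1000/3400]
  1200 → van 2  [load 2200/3400]
  1200 → van 2  [load 3400/3400]
  700 → van 3 (new)  [load 700/3400]
  2300 → van 3  [load 3000/3400]
  600 → van 4 (new)  [load 600/3400]
  1300 → van 4  [load 1900/3400]
4 vans opened.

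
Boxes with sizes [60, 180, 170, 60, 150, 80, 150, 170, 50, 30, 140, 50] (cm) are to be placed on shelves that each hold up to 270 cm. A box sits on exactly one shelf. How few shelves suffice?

6

Total = 180 + 170 + 170 + 150 + 150 + 140 + 80 + 60 + 60 + 50 + 50 + 30 = 1290 cm.
Lower bound: ⌈1290/270⌉ = 5 shelves.
Also, 6 boxes each exceed 135 cm, and no two of those can share a shelf, so at least 6 shelves are needed.
A packing using 6 shelves:
  shelf 1: 180 + 80 = 260
  shelf 2: 170 + 60 + 30 = 260
  shelf 3: 170 + 60 = 230
  shelf 4: 150 + 50 + 50 = 250
  shelf 5: 150 = 150
  shelf 6: 140 = 140
This matches the lower bound, so 6 is optimal.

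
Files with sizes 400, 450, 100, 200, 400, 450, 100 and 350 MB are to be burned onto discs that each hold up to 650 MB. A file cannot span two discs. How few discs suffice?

Total = 450 + 450 + 400 + 400 + 350 + 200 + 100 + 100 = 2450 MB.
Lower bound: ⌈2450/650⌉ = 4 discs.
Also, 5 files each exceed 325 MB, and no two of those can share a disc, so at least 5 discs are needed.
A packing using 5 discs:
  disc 1: 450 + 200 = 650
  disc 2: 450 + 100 + 100 = 650
  disc 3: 400 = 400
  disc 4: 400 = 400
  disc 5: 350 = 350
This matches the lower bound, so 5 is optimal.

5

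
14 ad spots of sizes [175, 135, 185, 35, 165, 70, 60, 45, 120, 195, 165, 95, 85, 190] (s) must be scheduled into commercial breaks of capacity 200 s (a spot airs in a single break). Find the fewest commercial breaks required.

Total = 195 + 190 + 185 + 175 + 165 + 165 + 135 + 120 + 95 + 85 + 70 + 60 + 45 + 35 = 1720 s.
Lower bound: ⌈1720/200⌉ = 9 commercial breaks.
A packing using 10 commercial breaks:
  break 1: 195 = 195
  break 2: 190 = 190
  break 3: 185 = 185
  break 4: 175 = 175
  break 5: 165 + 35 = 200
  break 6: 165 = 165
  break 7: 135 + 60 = 195
  break 8: 120 + 70 = 190
  break 9: 95 + 85 = 180
  break 10: 45 = 45
No arrangement into 9 commercial breaks stays within capacity, so 10 is optimal.

10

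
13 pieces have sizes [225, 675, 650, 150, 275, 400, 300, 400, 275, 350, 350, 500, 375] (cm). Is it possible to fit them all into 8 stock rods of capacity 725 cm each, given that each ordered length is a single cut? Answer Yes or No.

Yes

A valid assignment using 8 stock rods:
  stock rod 1: 675 = 675
  stock rod 2: 650 = 650
  stock rod 3: 500 + 225 = 725
  stock rod 4: 400 + 300 = 700
  stock rod 5: 400 + 275 = 675
  stock rod 6: 375 + 350 = 725
  stock rod 7: 350 + 275 = 625
  stock rod 8: 150 = 150
Every load is within 725 cm, so 8 stock rods suffice.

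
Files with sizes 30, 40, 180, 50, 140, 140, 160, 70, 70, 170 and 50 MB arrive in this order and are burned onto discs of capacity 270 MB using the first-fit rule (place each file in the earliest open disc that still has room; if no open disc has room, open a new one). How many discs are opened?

  30 → disc 1 (new)  [load 30/270]
  40 → disc 1  [load 70/270]
  180 → disc 1  [load 250/270]
  50 → disc 2 (new)  [load 50/270]
  140 → disc 2  [load 190/270]
  140 → disc 3 (new)  [load 140/270]
  160 → disc 4 (new)  [load 160/270]
  70 → disc 2  [load 260/270]
  70 → disc 3  [load 210/270]
  170 → disc 5 (new)  [load 170/270]
  50 → disc 3  [load 260/270]
5 discs opened.

5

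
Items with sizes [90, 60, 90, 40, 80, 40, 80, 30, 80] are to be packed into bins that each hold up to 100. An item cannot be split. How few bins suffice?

7

Total = 90 + 90 + 80 + 80 + 80 + 60 + 40 + 40 + 30 = 590.
Lower bound: ⌈590/100⌉ = 6 bins.
A packing using 7 bins:
  bin 1: 90 = 90
  bin 2: 90 = 90
  bin 3: 80 = 80
  bin 4: 80 = 80
  bin 5: 80 = 80
  bin 6: 60 + 40 = 100
  bin 7: 40 + 30 = 70
No arrangement into 6 bins stays within capacity, so 7 is optimal.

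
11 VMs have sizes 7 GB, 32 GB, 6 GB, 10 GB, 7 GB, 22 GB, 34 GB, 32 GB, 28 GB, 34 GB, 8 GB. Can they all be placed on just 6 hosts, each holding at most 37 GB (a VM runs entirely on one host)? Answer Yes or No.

Total = 220 GB; ⌈220/37⌉ = 6.
The bound of 6 does not rule out 6, but exhaustive search shows no assignment into 6 hosts of capacity 37 GB exists — the minimum is 7.

No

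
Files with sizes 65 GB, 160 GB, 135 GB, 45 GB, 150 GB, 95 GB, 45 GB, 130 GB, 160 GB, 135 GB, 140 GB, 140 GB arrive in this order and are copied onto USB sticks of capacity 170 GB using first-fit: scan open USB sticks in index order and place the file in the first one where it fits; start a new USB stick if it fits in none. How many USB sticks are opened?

10

  65 → USB stick 1 (new)  [load 65/170]
  160 → USB stick 2 (new)  [load 160/170]
  135 → USB stick 3 (new)  [load 135/170]
  45 → USB stick 1  [load 110/170]
  150 → USB stick 4 (new)  [load 150/170]
  95 → USB stick 5 (new)  [load 95/170]
  45 → USB stick 1  [load 155/170]
  130 → USB stick 6 (new)  [load 130/170]
  160 → USB stick 7 (new)  [load 160/170]
  135 → USB stick 8 (new)  [load 135/170]
  140 → USB stick 9 (new)  [load 140/170]
  140 → USB stick 10 (new)  [load 140/170]
10 USB sticks opened.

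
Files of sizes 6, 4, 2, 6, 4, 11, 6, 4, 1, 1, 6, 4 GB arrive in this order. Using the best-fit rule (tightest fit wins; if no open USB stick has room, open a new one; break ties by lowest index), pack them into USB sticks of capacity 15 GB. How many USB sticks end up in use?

  6 → USB stick 1 (new)  [load 6/15]
  4 → USB stick 1  [load 10/15]
  2 → USB stick 1  [load 12/15]
  6 → USB stick 2 (new)  [load 6/15]
  4 → USB stick 2  [load 10/15]
  11 → USB stick 3 (new)  [load 11/15]
  6 → USB stick 4 (new)  [load 6/15]
  4 → USB stick 3  [load 15/15]
  1 → USB stick 1  [load 13/15]
  1 → USB stick 1  [load 14/15]
  6 → USB stick 4  [load 12/15]
  4 → USB stick 2  [load 14/15]
4 USB sticks opened.

4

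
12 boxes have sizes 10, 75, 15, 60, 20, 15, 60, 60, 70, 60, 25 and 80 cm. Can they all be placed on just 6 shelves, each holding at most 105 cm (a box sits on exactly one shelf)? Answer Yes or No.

Total = 550 cm; ⌈550/105⌉ = 6.
7 boxes each exceed half the capacity and cannot share a shelf, forcing at least 7 shelves.
At least 7 shelves are required, but only 6 are allowed.

No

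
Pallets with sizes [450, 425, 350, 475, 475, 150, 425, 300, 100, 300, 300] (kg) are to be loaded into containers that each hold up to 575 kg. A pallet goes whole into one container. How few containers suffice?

Total = 475 + 475 + 450 + 425 + 425 + 350 + 300 + 300 + 300 + 150 + 100 = 3750 kg.
Lower bound: ⌈3750/575⌉ = 7 containers.
Also, 9 pallets each exceed 575/2 kg, and no two of those can share a container, so at least 9 containers are needed.
A packing using 9 containers:
  container 1: 475 + 100 = 575
  container 2: 475 = 475
  container 3: 450 = 450
  container 4: 425 + 150 = 575
  container 5: 425 = 425
  container 6: 350 = 350
  container 7: 300 = 300
  container 8: 300 = 300
  container 9: 300 = 300
This matches the lower bound, so 9 is optimal.

9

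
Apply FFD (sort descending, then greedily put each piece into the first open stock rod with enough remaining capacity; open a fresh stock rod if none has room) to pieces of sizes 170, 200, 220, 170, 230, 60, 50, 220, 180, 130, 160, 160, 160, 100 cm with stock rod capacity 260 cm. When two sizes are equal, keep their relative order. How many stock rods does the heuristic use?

Sorted descending: 230, 220, 220, 200, 180, 170, 170, 160, 160, 160, 130, 100, 60, 50.
  230 → stock rod 1 (new)  [load 230/260]
  220 → stock rod 2 (new)  [load 220/260]
  220 → stock rod 3 (new)  [load 220/260]
  200 → stock rod 4 (new)  [load 200/260]
  180 → stock rod 5 (new)  [load 180/260]
  170 → stock rod 6 (new)  [load 170/260]
  170 → stock rod 7 (new)  [load 170/260]
  160 → stock rod 8 (new)  [load 160/260]
  160 → stock rod 9 (new)  [load 160/260]
  160 → stock rod 10 (new)  [load 160/260]
  130 → stock rod 11 (new)  [load 130/260]
  100 → stock rod 8  [load 260/260]
  60 → stock rod 4  [load 260/260]
  50 → stock rod 5  [load 230/260]
11 stock rods opened.

11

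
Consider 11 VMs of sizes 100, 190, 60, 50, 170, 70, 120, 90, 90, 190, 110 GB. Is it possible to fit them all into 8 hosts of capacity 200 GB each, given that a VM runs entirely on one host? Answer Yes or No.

Yes

A valid assignment using 7 hosts:
  host 1: 190 = 190
  host 2: 190 = 190
  host 3: 170 = 170
  host 4: 120 + 70 = 190
  host 5: 110 + 90 = 200
  host 6: 100 + 90 = 190
  host 7: 60 + 50 = 110
That uses only 7 ≤ 8, so 8 hosts are enough.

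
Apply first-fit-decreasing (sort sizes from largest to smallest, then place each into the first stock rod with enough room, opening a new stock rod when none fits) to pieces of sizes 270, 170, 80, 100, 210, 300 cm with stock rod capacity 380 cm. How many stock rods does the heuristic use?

Sorted descending: 300, 270, 210, 170, 100, 80.
  300 → stock rod 1 (new)  [load 300/380]
  270 → stock rod 2 (new)  [load 270/380]
  210 → stock rod 3 (new)  [load 210/380]
  170 → stock rod 3  [load 380/380]
  100 → stock rod 2  [load 370/380]
  80 → stock rod 1  [load 380/380]
3 stock rods opened.

3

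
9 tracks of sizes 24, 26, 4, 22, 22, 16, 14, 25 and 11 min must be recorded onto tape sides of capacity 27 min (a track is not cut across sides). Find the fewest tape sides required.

Total = 26 + 25 + 24 + 22 + 22 + 16 + 14 + 11 + 4 = 164 min.
Lower bound: ⌈164/27⌉ = 7 tape sides.
A packing using 7 tape sides:
  side 1: 26 = 26
  side 2: 25 = 25
  side 3: 24 = 24
  side 4: 22 + 4 = 26
  side 5: 22 = 22
  side 6: 16 + 11 = 27
  side 7: 14 = 14
This matches the lower bound, so 7 is optimal.

7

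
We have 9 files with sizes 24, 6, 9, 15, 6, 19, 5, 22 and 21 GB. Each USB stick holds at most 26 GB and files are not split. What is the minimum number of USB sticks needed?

6

Total = 24 + 22 + 21 + 19 + 15 + 9 + 6 + 6 + 5 = 127 GB.
Lower bound: ⌈127/26⌉ = 5 USB sticks.
A packing using 6 USB sticks:
  USB stick 1: 24 = 24
  USB stick 2: 22 = 22
  USB stick 3: 21 + 5 = 26
  USB stick 4: 19 + 6 = 25
  USB stick 5: 15 + 9 = 24
  USB stick 6: 6 = 6
No arrangement into 5 USB sticks stays within capacity, so 6 is optimal.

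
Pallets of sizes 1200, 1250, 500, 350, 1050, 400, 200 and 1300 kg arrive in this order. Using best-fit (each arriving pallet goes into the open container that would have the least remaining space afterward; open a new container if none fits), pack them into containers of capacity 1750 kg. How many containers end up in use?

4

  1200 → container 1 (new)  [load 1200/1750]
  1250 → container 2 (new)  [load 1250/1750]
  500 → container 2  [load 1750/1750]
  350 → container 1  [load 1550/1750]
  1050 → container 3 (new)  [load 1050/1750]
  400 → container 3  [load 1450/1750]
  200 → container 1  [load 1750/1750]
  1300 → container 4 (new)  [load 1300/1750]
4 containers opened.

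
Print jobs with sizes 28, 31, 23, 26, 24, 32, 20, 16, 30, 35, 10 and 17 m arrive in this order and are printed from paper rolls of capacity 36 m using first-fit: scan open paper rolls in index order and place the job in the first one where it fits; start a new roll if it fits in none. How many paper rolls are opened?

10

  28 → roll 1 (new)  [load 28/36]
  31 → roll 2 (new)  [load 31/36]
  23 → roll 3 (new)  [load 23/36]
  26 → roll 4 (new)  [load 26/36]
  24 → roll 5 (new)  [load 24/36]
  32 → roll 6 (new)  [load 32/36]
  20 → roll 7 (new)  [load 20/36]
  16 → roll 7  [load 36/36]
  30 → roll 8 (new)  [load 30/36]
  35 → roll 9 (new)  [load 35/36]
  10 → roll 3  [load 33/36]
  17 → roll 10 (new)  [load 17/36]
10 paper rolls opened.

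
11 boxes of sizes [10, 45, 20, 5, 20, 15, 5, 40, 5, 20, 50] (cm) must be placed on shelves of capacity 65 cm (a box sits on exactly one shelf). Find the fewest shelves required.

Total = 50 + 45 + 40 + 20 + 20 + 20 + 15 + 10 + 5 + 5 + 5 = 235 cm.
Lower bound: ⌈235/65⌉ = 4 shelves.
A packing using 4 shelves:
  shelf 1: 50 + 15 = 65
  shelf 2: 45 + 20 = 65
  shelf 3: 40 + 20 + 5 = 65
  shelf 4: 20 + 10 + 5 + 5 = 40
This matches the lower bound, so 4 is optimal.

4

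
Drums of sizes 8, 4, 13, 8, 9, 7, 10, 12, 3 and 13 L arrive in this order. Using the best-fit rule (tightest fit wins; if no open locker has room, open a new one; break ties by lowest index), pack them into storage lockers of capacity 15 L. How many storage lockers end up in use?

7

  8 → locker 1 (new)  [load 8/15]
  4 → locker 1  [load 12/15]
  13 → locker 2 (new)  [load 13/15]
  8 → locker 3 (new)  [load 8/15]
  9 → locker 4 (new)  [load 9/15]
  7 → locker 3  [load 15/15]
  10 → locker 5 (new)  [load 10/15]
  12 → locker 6 (new)  [load 12/15]
  3 → locker 1  [load 15/15]
  13 → locker 7 (new)  [load 13/15]
7 storage lockers opened.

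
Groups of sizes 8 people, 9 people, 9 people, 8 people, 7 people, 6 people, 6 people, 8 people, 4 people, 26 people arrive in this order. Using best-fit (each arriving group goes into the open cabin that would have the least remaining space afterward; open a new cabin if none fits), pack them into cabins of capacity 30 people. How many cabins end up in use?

  8 → cabin 1 (new)  [load 8/30]
  9 → cabin 1  [load 17/30]
  9 → cabin 1  [load 26/30]
  8 → cabin 2 (new)  [load 8/30]
  7 → cabin 2  [load 15/30]
  6 → cabin 2  [load 21/30]
  6 → cabin 2  [load 27/30]
  8 → cabin 3 (new)  [load 8/30]
  4 → cabin 1  [load 30/30]
  26 → cabin 4 (new)  [load 26/30]
4 cabins opened.

4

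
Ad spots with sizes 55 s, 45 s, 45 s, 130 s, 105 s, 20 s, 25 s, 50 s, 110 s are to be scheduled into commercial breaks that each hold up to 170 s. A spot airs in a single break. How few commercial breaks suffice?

4

Total = 130 + 110 + 105 + 55 + 50 + 45 + 45 + 25 + 20 = 585 s.
Lower bound: ⌈585/170⌉ = 4 commercial breaks.
A packing using 4 commercial breaks:
  break 1: 130 + 25 = 155
  break 2: 110 + 55 = 165
  break 3: 105 + 50 = 155
  break 4: 45 + 45 + 20 = 110
This matches the lower bound, so 4 is optimal.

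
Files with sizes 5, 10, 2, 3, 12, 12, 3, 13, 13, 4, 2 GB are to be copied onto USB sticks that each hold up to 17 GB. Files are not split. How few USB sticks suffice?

Total = 13 + 13 + 12 + 12 + 10 + 5 + 4 + 3 + 3 + 2 + 2 = 79 GB.
Lower bound: ⌈79/17⌉ = 5 USB sticks.
A packing using 5 USB sticks:
  USB stick 1: 13 + 4 = 17
  USB stick 2: 13 + 3 = 16
  USB stick 3: 12 + 5 = 17
  USB stick 4: 12 + 3 + 2 = 17
  USB stick 5: 10 + 2 = 12
This matches the lower bound, so 5 is optimal.

5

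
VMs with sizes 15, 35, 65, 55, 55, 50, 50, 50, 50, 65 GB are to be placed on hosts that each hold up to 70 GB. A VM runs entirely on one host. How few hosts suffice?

9

Total = 65 + 65 + 55 + 55 + 50 + 50 + 50 + 50 + 35 + 15 = 490 GB.
Lower bound: ⌈490/70⌉ = 7 hosts.
Also, 8 VMs each exceed 35 GB, and no two of those can share a host, so at least 8 hosts are needed.
A packing using 9 hosts:
  host 1: 65 = 65
  host 2: 65 = 65
  host 3: 55 + 15 = 70
  host 4: 55 = 55
  host 5: 50 = 50
  host 6: 50 = 50
  host 7: 50 = 50
  host 8: 50 = 50
  host 9: 35 = 35
No arrangement into 8 hosts stays within capacity, so 9 is optimal.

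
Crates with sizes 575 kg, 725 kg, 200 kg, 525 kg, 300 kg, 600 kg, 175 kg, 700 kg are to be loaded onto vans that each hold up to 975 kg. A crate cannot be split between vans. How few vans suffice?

Total = 725 + 700 + 600 + 575 + 525 + 300 + 200 + 175 = 3800 kg.
Lower bound: ⌈3800/975⌉ = 4 vans.
Also, 5 crates each exceed 975/2 kg, and no two of those can share a van, so at least 5 vans are needed.
A packing using 5 vans:
  van 1: 725 + 200 = 925
  van 2: 700 + 175 = 875
  van 3: 600 + 300 = 900
  van 4: 575 = 575
  van 5: 525 = 525
This matches the lower bound, so 5 is optimal.

5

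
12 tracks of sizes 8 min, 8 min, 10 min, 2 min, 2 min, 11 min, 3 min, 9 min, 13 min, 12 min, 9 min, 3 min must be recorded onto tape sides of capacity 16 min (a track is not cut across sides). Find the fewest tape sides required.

Total = 13 + 12 + 11 + 10 + 9 + 9 + 8 + 8 + 3 + 3 + 2 + 2 = 90 min.
Lower bound: ⌈90/16⌉ = 6 tape sides.
A packing using 7 tape sides:
  side 1: 13 + 3 = 16
  side 2: 12 + 3 = 15
  side 3: 11 + 2 + 2 = 15
  side 4: 10 = 10
  side 5: 9 = 9
  side 6: 9 = 9
  side 7: 8 + 8 = 16
No arrangement into 6 tape sides stays within capacity, so 7 is optimal.

7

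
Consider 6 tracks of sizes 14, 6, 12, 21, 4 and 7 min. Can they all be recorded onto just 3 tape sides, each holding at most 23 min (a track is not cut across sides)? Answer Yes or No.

Yes

A valid assignment using 3 tape sides:
  side 1: 21 = 21
  side 2: 14 + 7 = 21
  side 3: 12 + 6 + 4 = 22
Every load is within 23 min, so 3 tape sides suffice.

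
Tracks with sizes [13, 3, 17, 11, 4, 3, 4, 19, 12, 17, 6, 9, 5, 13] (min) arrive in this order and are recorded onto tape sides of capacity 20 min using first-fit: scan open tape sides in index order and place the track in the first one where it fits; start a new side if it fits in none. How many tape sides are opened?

8

  13 → side 1 (new)  [load 13/20]
  3 → side 1  [load 16/20]
  17 → side 2 (new)  [load 17/20]
  11 → side 3 (new)  [load 11/20]
  4 → side 1  [load 20/20]
  3 → side 2  [load 20/20]
  4 → side 3  [load 15/20]
  19 → side 4 (new)  [load 19/20]
  12 → side 5 (new)  [load 12/20]
  17 → side 6 (new)  [load 17/20]
  6 → side 5  [load 18/20]
  9 → side 7 (new)  [load 9/20]
  5 → side 3  [load 20/20]
  13 → side 8 (new)  [load 13/20]
8 tape sides opened.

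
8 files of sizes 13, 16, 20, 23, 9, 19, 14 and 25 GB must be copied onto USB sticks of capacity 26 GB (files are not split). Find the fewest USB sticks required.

Total = 25 + 23 + 20 + 19 + 16 + 14 + 13 + 9 = 139 GB.
Lower bound: ⌈139/26⌉ = 6 USB sticks.
A packing using 7 USB sticks:
  USB stick 1: 25 = 25
  USB stick 2: 23 = 23
  USB stick 3: 20 = 20
  USB stick 4: 19 = 19
  USB stick 5: 16 + 9 = 25
  USB stick 6: 14 = 14
  USB stick 7: 13 = 13
No arrangement into 6 USB sticks stays within capacity, so 7 is optimal.

7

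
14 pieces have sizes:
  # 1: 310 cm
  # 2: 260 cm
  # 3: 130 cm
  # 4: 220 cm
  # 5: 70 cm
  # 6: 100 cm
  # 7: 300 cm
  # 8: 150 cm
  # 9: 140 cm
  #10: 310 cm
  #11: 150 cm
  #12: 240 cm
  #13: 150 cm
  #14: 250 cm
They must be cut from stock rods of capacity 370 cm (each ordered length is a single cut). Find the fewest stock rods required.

Total = 310 + 310 + 300 + 260 + 250 + 240 + 220 + 150 + 150 + 150 + 140 + 130 + 100 + 70 = 2780 cm.
Lower bound: ⌈2780/370⌉ = 8 stock rods.
A packing using 9 stock rods:
  stock rod 1: 310 = 310
  stock rod 2: 310 = 310
  stock rod 3: 300 + 70 = 370
  stock rod 4: 260 + 100 = 360
  stock rod 5: 250 = 250
  stock rod 6: 240 + 130 = 370
  stock rod 7: 220 + 150 = 370
  stock rod 8: 150 + 150 = 300
  stock rod 9: 140 = 140
No arrangement into 8 stock rods stays within capacity, so 9 is optimal.

9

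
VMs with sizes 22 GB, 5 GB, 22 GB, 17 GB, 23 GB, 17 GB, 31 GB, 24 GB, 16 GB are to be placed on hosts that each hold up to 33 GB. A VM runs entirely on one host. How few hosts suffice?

7

Total = 31 + 24 + 23 + 22 + 22 + 17 + 17 + 16 + 5 = 177 GB.
Lower bound: ⌈177/33⌉ = 6 hosts.
Also, 7 VMs each exceed 33/2 GB, and no two of those can share a host, so at least 7 hosts are needed.
A packing using 7 hosts:
  host 1: 31 = 31
  host 2: 24 + 5 = 29
  host 3: 23 = 23
  host 4: 22 = 22
  host 5: 22 = 22
  host 6: 17 + 16 = 33
  host 7: 17 = 17
This matches the lower bound, so 7 is optimal.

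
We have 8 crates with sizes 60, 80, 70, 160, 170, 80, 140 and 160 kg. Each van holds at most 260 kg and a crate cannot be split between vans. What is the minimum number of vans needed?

Total = 170 + 160 + 160 + 140 + 80 + 80 + 70 + 60 = 920 kg.
Lower bound: ⌈920/260⌉ = 4 vans.
A packing using 4 vans:
  van 1: 170 + 80 = 250
  van 2: 160 + 80 = 240
  van 3: 160 + 70 = 230
  van 4: 140 + 60 = 200
This matches the lower bound, so 4 is optimal.

4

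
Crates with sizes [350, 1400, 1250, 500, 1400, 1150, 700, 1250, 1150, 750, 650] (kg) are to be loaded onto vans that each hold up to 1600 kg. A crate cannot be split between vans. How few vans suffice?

8

Total = 1400 + 1400 + 1250 + 1250 + 1150 + 1150 + 750 + 700 + 650 + 500 + 350 = 10550 kg.
Lower bound: ⌈10550/1600⌉ = 7 vans.
A packing using 8 vans:
  van 1: 1400 = 1400
  van 2: 1400 = 1400
  van 3: 1250 + 350 = 1600
  van 4: 1250 = 1250
  van 5: 1150 = 1150
  van 6: 1150 = 1150
  van 7: 750 + 700 = 1450
  van 8: 650 + 500 = 1150
No arrangement into 7 vans stays within capacity, so 8 is optimal.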